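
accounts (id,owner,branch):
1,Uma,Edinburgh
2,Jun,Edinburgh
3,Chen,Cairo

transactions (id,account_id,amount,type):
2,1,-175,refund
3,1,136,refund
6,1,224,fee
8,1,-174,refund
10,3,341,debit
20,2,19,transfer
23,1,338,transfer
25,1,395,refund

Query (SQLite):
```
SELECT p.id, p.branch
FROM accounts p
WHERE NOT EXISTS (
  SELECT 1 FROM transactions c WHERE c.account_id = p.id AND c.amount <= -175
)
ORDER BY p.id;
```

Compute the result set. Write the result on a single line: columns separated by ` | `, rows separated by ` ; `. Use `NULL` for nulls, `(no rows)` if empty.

For each accounts row, check whether any transactions with matching account_id has amount <= -175.
Keep rows where that is false.

2 | Edinburgh ; 3 | Cairo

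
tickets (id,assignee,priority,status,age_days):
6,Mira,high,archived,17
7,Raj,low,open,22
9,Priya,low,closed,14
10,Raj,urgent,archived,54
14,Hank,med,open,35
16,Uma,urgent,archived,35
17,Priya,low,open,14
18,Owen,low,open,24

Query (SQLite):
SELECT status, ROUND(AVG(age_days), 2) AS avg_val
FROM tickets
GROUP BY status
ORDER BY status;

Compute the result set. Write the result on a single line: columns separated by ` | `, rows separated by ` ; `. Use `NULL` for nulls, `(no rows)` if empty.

Partition tickets by status; compute ROUND(AVG(age_days), 2) within each group.
  archived: ids {6, 10, 16} → ROUND(AVG(age_days), 2)=35.33
  closed: ids {9} → ROUND(AVG(age_days), 2)=14
  open: ids {7, 14, 17, 18} → ROUND(AVG(age_days), 2)=23.75

archived | 35.33 ; closed | 14 ; open | 23.75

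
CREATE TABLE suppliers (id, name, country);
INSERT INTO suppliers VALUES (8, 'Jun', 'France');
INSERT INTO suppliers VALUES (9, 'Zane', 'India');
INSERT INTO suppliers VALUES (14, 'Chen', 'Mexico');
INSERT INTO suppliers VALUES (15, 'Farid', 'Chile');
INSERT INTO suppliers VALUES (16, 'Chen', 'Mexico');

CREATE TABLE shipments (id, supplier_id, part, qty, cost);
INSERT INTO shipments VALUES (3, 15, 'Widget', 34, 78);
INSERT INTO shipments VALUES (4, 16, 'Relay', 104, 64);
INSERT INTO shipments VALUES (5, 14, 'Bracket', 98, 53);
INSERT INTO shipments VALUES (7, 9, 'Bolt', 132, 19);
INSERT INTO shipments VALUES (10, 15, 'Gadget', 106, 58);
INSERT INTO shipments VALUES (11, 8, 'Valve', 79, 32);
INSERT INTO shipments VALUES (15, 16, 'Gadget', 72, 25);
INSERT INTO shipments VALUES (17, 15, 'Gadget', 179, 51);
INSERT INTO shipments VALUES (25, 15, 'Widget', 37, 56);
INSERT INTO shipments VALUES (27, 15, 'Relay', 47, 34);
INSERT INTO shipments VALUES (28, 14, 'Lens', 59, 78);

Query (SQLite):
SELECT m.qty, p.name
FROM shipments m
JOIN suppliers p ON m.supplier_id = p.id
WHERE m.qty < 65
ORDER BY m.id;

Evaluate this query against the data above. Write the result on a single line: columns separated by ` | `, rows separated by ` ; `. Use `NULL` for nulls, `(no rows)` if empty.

Each shipments row matches the suppliers row where supplier_id = suppliers.id.
Then keep rows with m.qty < 65.

34 | Farid ; 37 | Farid ; 47 | Farid ; 59 | Chen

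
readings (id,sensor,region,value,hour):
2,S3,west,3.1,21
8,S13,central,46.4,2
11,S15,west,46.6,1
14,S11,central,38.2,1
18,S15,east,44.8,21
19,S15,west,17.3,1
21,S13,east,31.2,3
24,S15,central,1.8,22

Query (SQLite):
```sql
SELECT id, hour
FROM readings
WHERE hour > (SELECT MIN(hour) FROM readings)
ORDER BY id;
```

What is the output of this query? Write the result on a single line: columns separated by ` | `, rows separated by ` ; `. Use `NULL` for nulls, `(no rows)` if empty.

Scalar subquery: MIN(hour) over all readings rows = 1.
Keep rows where hour > that value.

2 | 21 ; 8 | 2 ; 18 | 21 ; 21 | 3 ; 24 | 22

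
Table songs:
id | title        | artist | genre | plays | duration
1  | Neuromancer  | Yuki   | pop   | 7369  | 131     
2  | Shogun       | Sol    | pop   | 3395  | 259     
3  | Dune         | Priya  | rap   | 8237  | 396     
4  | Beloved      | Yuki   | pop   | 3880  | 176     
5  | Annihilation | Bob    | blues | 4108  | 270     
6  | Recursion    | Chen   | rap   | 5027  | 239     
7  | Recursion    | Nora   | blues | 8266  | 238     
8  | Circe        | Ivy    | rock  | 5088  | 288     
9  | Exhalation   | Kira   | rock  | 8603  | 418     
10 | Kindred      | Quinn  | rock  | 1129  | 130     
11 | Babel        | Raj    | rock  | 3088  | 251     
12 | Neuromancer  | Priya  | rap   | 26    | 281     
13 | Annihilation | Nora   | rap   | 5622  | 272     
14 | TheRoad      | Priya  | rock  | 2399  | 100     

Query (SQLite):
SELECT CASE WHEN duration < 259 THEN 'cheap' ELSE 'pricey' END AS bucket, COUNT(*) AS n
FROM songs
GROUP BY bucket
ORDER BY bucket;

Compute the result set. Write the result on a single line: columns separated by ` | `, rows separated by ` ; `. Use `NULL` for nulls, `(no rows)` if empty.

cheap | 7 ; pricey | 7

Bucket rows by duration < 259 → 'cheap' else 'pricey'; count each bucket.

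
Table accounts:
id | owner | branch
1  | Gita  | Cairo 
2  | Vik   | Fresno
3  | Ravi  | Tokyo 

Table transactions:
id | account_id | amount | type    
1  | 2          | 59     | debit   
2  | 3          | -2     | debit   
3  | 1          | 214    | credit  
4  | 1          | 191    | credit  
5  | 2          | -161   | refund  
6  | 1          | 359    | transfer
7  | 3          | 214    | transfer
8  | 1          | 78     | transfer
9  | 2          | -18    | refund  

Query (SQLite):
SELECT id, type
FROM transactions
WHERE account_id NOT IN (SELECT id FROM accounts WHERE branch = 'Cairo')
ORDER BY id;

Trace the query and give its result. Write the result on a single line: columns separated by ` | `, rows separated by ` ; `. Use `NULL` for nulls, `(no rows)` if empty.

1 | debit ; 2 | debit ; 5 | refund ; 7 | transfer ; 9 | refund

Inner query: accounts.id where branch = 'Cairo'.
Outer: keep transactions rows whose account_id is not in that set.
Inner query → {1}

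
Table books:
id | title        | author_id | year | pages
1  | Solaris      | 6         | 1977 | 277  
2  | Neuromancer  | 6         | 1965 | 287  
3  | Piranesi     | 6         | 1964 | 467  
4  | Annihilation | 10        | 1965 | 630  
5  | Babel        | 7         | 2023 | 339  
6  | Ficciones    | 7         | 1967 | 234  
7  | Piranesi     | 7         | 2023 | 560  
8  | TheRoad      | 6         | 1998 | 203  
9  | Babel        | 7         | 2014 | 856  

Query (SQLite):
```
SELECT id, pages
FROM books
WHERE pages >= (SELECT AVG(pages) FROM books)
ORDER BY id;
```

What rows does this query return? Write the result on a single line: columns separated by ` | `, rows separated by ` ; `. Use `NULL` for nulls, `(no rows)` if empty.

Scalar subquery: AVG(pages) over all books rows = 428.111111 (≈; comparison uses full precision).
Keep rows where pages >= that value.

3 | 467 ; 4 | 630 ; 7 | 560 ; 9 | 856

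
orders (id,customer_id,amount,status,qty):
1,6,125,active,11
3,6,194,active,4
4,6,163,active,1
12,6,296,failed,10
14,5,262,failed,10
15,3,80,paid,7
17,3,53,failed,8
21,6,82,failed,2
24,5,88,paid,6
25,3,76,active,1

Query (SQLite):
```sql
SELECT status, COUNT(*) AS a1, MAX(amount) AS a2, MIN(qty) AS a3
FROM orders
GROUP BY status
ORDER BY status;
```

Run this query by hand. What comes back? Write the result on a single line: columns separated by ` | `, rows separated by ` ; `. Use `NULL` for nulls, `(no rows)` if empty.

active | 4 | 194 | 1 ; failed | 4 | 296 | 2 ; paid | 2 | 88 | 6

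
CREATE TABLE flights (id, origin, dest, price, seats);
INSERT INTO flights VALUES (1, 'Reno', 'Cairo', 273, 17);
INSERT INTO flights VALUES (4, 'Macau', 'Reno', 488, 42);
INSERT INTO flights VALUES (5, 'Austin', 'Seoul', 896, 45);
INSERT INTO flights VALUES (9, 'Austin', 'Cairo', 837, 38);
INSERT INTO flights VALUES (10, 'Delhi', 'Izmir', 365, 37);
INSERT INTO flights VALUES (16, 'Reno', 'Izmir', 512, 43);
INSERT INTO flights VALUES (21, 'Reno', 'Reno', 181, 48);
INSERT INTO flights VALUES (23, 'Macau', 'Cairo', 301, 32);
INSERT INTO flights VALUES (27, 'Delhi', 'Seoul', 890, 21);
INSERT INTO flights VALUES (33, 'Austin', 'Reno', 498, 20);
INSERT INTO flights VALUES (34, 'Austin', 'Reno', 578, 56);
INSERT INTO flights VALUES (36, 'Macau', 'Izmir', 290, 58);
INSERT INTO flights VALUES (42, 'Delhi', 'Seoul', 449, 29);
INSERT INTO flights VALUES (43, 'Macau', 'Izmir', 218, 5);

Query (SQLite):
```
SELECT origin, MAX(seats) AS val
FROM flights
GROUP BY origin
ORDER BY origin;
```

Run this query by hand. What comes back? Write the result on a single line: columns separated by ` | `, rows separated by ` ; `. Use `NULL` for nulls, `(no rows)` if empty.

Partition flights by origin; compute MAX(seats) within each group.
  Austin: ids {5, 9, 33, 34} → MAX(seats)=56
  Delhi: ids {10, 27, 42} → MAX(seats)=37
  Macau: ids {4, 23, 36, 43} → MAX(seats)=58
  Reno: ids {1, 16, 21} → MAX(seats)=48

Austin | 56 ; Delhi | 37 ; Macau | 58 ; Reno | 48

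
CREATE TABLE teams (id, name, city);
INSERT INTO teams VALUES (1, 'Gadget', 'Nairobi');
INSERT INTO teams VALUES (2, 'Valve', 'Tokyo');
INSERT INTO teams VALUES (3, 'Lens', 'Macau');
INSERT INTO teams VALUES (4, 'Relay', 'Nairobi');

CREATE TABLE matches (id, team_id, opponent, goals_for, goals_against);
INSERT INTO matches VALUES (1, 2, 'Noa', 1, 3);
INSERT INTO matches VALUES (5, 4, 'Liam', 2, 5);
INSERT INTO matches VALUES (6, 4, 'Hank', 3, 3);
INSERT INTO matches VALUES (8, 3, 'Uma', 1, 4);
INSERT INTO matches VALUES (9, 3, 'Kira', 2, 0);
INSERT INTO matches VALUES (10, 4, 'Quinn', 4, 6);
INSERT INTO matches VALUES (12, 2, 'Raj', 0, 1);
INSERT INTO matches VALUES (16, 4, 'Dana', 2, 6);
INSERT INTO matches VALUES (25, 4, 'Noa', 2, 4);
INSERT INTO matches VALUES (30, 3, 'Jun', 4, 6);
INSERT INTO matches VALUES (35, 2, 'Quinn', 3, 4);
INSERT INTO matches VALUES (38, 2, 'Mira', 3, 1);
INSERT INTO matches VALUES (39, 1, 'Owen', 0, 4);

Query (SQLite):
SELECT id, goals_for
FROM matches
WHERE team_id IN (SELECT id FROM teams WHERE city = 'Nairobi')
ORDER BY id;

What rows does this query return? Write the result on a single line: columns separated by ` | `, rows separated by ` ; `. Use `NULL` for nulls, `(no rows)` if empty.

Inner query: teams.id where city = 'Nairobi'.
Outer: keep matches rows whose team_id is in that set.
Inner query → {1, 4}

5 | 2 ; 6 | 3 ; 10 | 4 ; 16 | 2 ; 25 | 2 ; 39 | 0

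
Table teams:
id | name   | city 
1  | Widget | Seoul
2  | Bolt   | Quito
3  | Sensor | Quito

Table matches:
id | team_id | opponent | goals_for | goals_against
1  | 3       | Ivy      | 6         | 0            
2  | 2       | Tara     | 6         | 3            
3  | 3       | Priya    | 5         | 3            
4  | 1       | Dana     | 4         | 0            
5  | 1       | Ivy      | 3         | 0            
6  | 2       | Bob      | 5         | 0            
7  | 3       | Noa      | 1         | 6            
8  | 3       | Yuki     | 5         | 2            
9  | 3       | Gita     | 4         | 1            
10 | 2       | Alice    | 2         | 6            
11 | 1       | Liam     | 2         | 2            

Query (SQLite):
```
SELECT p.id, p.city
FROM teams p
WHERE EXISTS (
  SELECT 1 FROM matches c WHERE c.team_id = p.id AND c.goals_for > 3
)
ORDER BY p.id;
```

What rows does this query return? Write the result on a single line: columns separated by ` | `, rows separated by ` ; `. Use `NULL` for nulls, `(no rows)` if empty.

1 | Seoul ; 2 | Quito ; 3 | Quito

For each teams row, check whether any matches with matching team_id has goals_for > 3.
Keep rows where that is true.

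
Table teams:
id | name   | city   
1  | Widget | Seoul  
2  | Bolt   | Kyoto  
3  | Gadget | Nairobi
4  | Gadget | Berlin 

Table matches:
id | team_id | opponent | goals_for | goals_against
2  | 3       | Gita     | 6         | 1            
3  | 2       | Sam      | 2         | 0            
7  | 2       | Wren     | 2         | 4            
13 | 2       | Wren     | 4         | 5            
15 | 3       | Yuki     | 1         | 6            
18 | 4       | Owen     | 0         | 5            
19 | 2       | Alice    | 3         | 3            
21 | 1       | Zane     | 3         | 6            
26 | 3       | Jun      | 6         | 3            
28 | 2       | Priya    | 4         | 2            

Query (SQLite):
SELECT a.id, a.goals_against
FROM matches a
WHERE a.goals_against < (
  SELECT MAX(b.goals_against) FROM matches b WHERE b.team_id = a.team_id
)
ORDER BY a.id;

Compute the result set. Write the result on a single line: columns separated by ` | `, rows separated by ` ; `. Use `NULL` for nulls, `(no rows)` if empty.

2 | 1 ; 3 | 0 ; 7 | 4 ; 19 | 3 ; 26 | 3 ; 28 | 2

For each matches row a, compute MAX(goals_against) over rows sharing a.team_id.
Keep row a if a.goals_against < that per-group MAX.
  team_id=1: MAX(goals_against) = 6
  team_id=2: MAX(goals_against) = 5
  team_id=3: MAX(goals_against) = 6
  team_id=4: MAX(goals_against) = 5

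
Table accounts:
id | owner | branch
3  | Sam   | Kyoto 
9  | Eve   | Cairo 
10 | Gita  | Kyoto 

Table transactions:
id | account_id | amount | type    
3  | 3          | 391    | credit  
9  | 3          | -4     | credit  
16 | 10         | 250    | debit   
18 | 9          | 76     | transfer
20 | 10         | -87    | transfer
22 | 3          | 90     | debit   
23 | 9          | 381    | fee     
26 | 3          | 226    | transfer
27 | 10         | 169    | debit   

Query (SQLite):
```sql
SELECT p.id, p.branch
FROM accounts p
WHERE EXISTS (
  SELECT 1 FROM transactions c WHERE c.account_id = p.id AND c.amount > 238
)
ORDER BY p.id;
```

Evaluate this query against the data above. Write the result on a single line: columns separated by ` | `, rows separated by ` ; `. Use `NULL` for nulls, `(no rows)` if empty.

For each accounts row, check whether any transactions with matching account_id has amount > 238.
Keep rows where that is true.

3 | Kyoto ; 9 | Cairo ; 10 | Kyoto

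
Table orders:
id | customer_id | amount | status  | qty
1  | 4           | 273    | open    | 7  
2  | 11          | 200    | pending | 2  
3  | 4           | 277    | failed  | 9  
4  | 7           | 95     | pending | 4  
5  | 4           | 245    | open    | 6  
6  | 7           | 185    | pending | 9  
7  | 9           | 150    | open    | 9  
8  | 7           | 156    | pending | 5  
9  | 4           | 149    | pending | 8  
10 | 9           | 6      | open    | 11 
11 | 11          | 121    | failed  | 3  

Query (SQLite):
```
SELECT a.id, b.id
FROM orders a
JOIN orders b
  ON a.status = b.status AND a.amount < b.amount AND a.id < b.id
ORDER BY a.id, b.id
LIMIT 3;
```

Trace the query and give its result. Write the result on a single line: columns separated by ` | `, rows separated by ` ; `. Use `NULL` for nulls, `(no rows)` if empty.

4 | 6 ; 4 | 8 ; 4 | 9

Pairs (a,b) with same status, a.amount < b.amount, a.id < b.id.
status groups: failed:{3,11} open:{1,5,7,10} pending:{2,4,6,8,9}
Ordered by (a.id, b.id); first 3.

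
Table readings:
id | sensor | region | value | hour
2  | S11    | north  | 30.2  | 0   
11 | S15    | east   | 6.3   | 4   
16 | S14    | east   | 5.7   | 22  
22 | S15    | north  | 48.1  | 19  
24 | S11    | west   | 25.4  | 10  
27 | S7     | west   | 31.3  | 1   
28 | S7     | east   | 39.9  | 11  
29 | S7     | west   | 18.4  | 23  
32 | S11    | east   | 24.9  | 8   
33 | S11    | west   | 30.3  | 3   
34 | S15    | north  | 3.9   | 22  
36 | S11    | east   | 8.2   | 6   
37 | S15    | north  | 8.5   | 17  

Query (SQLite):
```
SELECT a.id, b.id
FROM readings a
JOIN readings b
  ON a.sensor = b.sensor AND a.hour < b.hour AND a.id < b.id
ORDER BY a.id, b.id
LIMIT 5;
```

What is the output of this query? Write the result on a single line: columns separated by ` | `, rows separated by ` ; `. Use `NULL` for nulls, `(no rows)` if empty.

2 | 24 ; 2 | 32 ; 2 | 33 ; 2 | 36 ; 11 | 22

Pairs (a,b) with same sensor, a.hour < b.hour, a.id < b.id.
sensor groups: S11:{2,24,32,33,36} S14:{16} S15:{11,22,34,37} S7:{27,28,29}
Ordered by (a.id, b.id); first 5.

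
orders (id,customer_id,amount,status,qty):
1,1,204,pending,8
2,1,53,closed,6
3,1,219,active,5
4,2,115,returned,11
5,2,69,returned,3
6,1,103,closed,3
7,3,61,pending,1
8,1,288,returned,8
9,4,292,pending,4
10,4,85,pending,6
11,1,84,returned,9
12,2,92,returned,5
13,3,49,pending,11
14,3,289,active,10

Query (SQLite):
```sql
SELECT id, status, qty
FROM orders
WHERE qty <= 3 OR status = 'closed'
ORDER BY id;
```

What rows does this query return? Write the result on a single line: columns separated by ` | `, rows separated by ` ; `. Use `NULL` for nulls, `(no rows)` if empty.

2 | closed | 6 ; 5 | returned | 3 ; 6 | closed | 3 ; 7 | pending | 1

qty <= 3: ids {5, 6, 7}
status = 'closed': ids {2, 6}
Combine with OR.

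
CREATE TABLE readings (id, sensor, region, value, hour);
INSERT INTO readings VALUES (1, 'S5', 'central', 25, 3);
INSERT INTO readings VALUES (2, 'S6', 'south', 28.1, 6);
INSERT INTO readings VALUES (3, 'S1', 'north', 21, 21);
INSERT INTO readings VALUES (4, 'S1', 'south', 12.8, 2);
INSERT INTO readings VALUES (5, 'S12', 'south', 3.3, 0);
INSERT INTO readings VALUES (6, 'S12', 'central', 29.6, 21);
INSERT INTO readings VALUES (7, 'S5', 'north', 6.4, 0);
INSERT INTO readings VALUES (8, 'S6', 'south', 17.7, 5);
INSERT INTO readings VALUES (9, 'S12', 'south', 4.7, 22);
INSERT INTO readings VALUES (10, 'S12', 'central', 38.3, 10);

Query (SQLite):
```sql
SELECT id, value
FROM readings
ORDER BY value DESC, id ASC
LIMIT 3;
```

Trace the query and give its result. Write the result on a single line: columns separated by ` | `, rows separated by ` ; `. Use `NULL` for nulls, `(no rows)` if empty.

10 | 38.3 ; 6 | 29.6 ; 2 | 28.1

Sort by value desc, tiebreak id asc: (38.3, id=10), (29.6, id=6), (28.1, id=2), (25, id=1), (21, id=3), (17.7, id=8) …. Take first 3.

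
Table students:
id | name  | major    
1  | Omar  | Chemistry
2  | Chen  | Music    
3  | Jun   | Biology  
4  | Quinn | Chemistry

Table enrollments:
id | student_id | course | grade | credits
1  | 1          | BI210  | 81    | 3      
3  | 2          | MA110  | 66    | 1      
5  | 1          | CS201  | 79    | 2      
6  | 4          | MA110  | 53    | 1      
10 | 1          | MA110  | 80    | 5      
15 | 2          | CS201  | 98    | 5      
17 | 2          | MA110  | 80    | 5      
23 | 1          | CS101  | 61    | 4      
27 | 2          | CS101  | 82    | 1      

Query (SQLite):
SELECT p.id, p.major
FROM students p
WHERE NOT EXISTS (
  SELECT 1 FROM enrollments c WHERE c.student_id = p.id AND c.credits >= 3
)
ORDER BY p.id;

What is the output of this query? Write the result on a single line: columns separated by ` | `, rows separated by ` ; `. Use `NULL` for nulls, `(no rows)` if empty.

3 | Biology ; 4 | Chemistry

For each students row, check whether any enrollments with matching student_id has credits >= 3.
Keep rows where that is false.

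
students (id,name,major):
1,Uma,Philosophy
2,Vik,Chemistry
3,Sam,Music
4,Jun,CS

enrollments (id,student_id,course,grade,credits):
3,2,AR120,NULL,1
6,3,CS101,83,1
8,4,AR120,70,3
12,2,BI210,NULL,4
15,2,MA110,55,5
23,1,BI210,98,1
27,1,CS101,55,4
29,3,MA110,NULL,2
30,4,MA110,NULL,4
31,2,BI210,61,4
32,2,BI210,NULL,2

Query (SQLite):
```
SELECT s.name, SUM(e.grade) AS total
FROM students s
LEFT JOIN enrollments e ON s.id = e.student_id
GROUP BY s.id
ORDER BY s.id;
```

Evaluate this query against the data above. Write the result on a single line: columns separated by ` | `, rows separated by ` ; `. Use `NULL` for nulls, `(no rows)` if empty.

LEFT JOIN keeps every students row; unmatched ones get NULL for enrollments columns.
Group by students.id and compute SUM(e.grade). SUM over an all-NULL group is NULL.
  1: ids {23, 27} → SUM(e.grade)=153
  2: ids {3, 12, 15, 31, 32} → SUM(e.grade)=116
  3: ids {6, 29} → SUM(e.grade)=83
  4: ids {8, 30} → SUM(e.grade)=70

Uma | 153 ; Vik | 116 ; Sam | 83 ; Jun | 70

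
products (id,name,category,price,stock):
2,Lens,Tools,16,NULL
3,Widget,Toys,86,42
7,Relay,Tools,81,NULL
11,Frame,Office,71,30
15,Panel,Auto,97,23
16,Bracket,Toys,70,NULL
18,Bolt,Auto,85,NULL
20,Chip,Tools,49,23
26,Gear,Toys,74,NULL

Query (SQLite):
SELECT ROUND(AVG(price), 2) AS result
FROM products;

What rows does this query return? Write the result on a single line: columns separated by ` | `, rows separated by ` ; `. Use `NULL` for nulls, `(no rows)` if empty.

All price values: [16, 86, 81, 71, 97, 70, 85, 49, 74].
AVG = 629 / 9 (rounded to 2 dp).

69.89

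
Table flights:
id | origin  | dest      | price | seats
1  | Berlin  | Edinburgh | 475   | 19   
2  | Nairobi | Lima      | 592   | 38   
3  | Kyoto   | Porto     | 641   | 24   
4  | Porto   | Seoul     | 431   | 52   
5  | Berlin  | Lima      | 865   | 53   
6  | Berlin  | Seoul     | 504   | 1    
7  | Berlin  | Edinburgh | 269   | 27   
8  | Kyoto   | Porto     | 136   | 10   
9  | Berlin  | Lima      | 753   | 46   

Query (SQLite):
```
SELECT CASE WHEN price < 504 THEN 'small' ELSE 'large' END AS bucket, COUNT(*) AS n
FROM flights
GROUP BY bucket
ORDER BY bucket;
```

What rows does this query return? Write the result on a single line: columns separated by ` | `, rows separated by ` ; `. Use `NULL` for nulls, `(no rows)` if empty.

Bucket rows by price < 504 → 'small' else 'large'; count each bucket.

large | 5 ; small | 4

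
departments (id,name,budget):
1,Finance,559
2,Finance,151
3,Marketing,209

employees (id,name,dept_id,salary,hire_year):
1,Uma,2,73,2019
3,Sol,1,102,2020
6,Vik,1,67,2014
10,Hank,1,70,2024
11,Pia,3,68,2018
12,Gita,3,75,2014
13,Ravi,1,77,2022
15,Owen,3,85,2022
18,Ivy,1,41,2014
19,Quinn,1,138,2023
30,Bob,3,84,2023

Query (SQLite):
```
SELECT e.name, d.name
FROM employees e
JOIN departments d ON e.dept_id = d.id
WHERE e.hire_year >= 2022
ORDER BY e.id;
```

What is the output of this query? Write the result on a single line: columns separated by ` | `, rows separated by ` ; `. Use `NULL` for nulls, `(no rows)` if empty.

Each employees row matches the departments row where dept_id = departments.id.
Then keep rows with e.hire_year >= 2022.

Hank | Finance ; Ravi | Finance ; Owen | Marketing ; Quinn | Finance ; Bob | Marketing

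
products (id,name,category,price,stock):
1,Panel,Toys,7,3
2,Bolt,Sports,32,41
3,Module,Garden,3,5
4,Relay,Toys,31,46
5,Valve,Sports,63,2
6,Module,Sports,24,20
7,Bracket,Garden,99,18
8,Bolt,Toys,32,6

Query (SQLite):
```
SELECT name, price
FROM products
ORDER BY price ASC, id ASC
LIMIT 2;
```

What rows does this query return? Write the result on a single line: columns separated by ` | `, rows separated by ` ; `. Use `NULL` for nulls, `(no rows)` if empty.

Module | 3 ; Panel | 7

Sort by price asc, tiebreak id asc: (3, id=3), (7, id=1), (24, id=6), (31, id=4), (32, id=2) …. Take first 2.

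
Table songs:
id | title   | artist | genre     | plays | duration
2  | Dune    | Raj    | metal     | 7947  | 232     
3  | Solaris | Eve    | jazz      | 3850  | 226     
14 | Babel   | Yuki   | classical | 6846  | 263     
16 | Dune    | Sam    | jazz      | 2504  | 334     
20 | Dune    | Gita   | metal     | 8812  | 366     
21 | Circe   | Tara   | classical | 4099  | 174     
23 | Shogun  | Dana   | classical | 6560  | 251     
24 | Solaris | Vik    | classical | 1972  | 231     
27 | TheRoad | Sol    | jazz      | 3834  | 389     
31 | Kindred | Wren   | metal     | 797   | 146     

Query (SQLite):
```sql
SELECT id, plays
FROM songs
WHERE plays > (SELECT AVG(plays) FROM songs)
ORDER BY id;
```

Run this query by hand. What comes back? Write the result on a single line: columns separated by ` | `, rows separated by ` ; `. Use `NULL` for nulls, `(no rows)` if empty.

2 | 7947 ; 14 | 6846 ; 20 | 8812 ; 23 | 6560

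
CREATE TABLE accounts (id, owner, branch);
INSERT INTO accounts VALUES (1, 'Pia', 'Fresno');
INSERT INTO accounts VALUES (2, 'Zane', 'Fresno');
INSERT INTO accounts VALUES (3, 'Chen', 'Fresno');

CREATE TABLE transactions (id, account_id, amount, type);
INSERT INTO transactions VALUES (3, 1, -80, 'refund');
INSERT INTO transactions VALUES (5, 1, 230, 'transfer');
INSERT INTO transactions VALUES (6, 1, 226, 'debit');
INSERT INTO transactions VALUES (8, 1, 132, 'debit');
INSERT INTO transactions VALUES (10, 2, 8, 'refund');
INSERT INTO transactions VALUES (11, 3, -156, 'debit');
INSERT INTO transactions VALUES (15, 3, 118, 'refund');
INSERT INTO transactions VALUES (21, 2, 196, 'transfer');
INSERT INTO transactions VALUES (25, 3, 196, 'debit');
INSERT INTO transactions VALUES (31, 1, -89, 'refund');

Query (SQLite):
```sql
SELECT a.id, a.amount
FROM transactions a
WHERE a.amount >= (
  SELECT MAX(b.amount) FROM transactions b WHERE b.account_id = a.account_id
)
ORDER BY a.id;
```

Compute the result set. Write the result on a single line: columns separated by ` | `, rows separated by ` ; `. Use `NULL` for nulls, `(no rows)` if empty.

For each transactions row a, compute MAX(amount) over rows sharing a.account_id.
Keep row a if a.amount >= that per-group MAX.
  account_id=1: MAX(amount) = 230
  account_id=2: MAX(amount) = 196
  account_id=3: MAX(amount) = 196

5 | 230 ; 21 | 196 ; 25 | 196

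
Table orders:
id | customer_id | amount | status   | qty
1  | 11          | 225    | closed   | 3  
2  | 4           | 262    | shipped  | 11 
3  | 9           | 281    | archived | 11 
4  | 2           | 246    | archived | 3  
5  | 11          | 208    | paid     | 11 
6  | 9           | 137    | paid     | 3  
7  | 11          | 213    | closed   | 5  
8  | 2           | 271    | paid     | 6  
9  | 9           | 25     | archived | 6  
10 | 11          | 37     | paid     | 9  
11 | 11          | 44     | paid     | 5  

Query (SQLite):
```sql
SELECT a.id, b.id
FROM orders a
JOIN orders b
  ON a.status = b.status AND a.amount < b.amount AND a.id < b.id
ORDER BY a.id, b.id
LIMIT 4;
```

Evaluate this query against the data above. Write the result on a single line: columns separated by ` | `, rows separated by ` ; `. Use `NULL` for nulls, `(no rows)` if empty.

Pairs (a,b) with same status, a.amount < b.amount, a.id < b.id.
status groups: archived:{3,4,9} closed:{1,7} paid:{5,6,8,10,11} shipped:{2}
Ordered by (a.id, b.id); first 4.

5 | 8 ; 6 | 8 ; 10 | 11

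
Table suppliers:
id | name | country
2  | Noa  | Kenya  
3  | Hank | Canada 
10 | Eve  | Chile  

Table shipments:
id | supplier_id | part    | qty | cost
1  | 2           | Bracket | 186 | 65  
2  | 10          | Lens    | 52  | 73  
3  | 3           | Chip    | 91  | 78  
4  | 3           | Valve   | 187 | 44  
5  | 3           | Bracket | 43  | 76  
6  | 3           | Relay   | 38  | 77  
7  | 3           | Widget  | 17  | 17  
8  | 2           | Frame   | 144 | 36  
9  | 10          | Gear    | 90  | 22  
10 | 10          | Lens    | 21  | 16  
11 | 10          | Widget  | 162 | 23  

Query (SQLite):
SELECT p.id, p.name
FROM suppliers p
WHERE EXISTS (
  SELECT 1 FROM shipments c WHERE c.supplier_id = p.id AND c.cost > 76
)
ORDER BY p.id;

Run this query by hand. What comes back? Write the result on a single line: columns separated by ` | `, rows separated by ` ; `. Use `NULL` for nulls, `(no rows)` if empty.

For each suppliers row, check whether any shipments with matching supplier_id has cost > 76.
Keep rows where that is true.

3 | Hank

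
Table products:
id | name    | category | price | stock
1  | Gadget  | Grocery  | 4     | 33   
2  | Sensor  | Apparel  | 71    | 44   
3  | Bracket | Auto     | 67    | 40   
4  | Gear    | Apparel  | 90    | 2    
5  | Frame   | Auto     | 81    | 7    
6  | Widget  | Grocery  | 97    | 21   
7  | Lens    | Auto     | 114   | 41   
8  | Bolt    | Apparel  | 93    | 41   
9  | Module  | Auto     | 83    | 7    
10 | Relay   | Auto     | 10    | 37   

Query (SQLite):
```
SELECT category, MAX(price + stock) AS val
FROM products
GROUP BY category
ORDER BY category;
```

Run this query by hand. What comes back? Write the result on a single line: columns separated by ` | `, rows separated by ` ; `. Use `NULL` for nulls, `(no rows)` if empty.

For each row compute price + stock.
Group by category; take MAX of the expression per group.
  Apparel: ids {2, 4, 8} → MAX(price + stock)=134
  Auto: ids {3, 5, 7, 9, 10} → MAX(price + stock)=155
  Grocery: ids {1, 6} → MAX(price + stock)=118

Apparel | 134 ; Auto | 155 ; Grocery | 118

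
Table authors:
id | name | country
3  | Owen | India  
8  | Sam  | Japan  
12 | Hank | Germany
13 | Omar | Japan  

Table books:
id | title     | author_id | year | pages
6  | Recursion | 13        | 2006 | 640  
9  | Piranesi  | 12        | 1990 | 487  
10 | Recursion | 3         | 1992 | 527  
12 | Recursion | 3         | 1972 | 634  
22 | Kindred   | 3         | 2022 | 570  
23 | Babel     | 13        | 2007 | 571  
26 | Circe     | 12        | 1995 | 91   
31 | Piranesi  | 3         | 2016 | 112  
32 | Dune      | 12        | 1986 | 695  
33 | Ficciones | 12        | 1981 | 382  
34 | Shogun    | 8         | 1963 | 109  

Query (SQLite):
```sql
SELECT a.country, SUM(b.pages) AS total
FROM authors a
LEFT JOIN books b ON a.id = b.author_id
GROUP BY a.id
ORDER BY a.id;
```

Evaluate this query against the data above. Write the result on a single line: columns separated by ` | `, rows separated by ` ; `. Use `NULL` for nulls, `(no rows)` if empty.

India | 1843 ; Japan | 109 ; Germany | 1655 ; Japan | 1211

LEFT JOIN keeps every authors row; unmatched ones get NULL for books columns.
Group by authors.id and compute SUM(b.pages). SUM over an all-NULL group is NULL.
  3: ids {10, 12, 22, 31} → SUM(b.pages)=1843
  8: ids {34} → SUM(b.pages)=109
  12: ids {9, 26, 32, 33} → SUM(b.pages)=1655
  13: ids {6, 23} → SUM(b.pages)=1211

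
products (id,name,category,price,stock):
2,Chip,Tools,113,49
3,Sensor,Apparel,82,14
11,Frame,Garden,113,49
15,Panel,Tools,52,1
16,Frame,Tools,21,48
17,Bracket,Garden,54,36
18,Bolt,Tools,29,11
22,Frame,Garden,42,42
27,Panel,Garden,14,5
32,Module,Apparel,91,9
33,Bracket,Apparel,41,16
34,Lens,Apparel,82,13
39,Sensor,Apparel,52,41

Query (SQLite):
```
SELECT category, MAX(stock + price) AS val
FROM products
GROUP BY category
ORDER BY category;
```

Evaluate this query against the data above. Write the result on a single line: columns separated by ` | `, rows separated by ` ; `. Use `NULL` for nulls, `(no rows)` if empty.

For each row compute stock + price.
Group by category; take MAX of the expression per group.
  Apparel: ids {3, 32, 33, 34, 39} → MAX(stock + price)=100
  Garden: ids {11, 17, 22, 27} → MAX(stock + price)=162
  Tools: ids {2, 15, 16, 18} → MAX(stock + price)=162

Apparel | 100 ; Garden | 162 ; Tools | 162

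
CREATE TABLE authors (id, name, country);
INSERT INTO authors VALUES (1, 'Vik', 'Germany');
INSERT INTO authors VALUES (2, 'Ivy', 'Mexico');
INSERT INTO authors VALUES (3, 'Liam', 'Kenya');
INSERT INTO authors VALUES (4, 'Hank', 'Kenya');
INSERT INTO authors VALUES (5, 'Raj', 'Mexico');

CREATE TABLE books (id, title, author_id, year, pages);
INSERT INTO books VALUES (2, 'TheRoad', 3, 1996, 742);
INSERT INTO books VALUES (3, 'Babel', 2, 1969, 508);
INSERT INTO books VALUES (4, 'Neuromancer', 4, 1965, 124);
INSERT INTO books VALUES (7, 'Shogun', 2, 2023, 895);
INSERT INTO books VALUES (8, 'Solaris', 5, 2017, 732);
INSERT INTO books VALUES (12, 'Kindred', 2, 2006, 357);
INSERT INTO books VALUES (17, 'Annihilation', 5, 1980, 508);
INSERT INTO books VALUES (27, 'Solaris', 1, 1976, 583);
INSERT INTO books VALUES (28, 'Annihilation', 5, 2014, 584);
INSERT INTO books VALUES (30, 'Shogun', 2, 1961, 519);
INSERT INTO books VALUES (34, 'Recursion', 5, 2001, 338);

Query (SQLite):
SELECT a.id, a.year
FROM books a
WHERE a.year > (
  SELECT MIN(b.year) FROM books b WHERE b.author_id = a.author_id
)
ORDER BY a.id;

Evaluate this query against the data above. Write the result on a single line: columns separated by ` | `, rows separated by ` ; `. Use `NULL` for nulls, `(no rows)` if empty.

For each books row a, compute MIN(year) over rows sharing a.author_id.
Keep row a if a.year > that per-group MIN.
  author_id=1: MIN(year) = 1976
  author_id=2: MIN(year) = 1961
  author_id=3: MIN(year) = 1996
  author_id=4: MIN(year) = 1965
  author_id=5: MIN(year) = 1980

3 | 1969 ; 7 | 2023 ; 8 | 2017 ; 12 | 2006 ; 28 | 2014 ; 34 | 2001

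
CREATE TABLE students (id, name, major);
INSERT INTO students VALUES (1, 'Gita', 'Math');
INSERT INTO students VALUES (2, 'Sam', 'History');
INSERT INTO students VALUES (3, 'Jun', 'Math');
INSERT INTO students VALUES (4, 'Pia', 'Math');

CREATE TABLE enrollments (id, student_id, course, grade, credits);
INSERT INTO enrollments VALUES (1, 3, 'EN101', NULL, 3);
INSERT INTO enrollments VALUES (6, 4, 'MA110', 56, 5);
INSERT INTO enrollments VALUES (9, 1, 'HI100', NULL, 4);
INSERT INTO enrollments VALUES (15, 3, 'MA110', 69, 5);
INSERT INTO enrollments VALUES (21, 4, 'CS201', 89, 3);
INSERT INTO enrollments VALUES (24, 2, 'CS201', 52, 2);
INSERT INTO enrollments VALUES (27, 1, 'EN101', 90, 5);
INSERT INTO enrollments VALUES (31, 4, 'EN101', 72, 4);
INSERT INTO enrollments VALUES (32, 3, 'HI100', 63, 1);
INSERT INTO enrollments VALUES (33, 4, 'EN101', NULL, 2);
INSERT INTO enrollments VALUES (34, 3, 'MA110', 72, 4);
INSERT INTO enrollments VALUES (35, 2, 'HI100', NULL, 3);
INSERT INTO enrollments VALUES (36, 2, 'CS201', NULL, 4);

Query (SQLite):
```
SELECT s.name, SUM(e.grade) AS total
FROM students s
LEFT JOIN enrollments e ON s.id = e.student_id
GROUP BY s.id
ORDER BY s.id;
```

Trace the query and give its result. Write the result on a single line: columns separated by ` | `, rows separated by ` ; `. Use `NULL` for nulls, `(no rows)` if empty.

LEFT JOIN keeps every students row; unmatched ones get NULL for enrollments columns.
Group by students.id and compute SUM(e.grade). SUM over an all-NULL group is NULL.
  1: ids {9, 27} → SUM(e.grade)=90
  2: ids {24, 35, 36} → SUM(e.grade)=52
  3: ids {1, 15, 32, 34} → SUM(e.grade)=204
  4: ids {6, 21, 31, 33} → SUM(e.grade)=217

Gita | 90 ; Sam | 52 ; Jun | 204 ; Pia | 217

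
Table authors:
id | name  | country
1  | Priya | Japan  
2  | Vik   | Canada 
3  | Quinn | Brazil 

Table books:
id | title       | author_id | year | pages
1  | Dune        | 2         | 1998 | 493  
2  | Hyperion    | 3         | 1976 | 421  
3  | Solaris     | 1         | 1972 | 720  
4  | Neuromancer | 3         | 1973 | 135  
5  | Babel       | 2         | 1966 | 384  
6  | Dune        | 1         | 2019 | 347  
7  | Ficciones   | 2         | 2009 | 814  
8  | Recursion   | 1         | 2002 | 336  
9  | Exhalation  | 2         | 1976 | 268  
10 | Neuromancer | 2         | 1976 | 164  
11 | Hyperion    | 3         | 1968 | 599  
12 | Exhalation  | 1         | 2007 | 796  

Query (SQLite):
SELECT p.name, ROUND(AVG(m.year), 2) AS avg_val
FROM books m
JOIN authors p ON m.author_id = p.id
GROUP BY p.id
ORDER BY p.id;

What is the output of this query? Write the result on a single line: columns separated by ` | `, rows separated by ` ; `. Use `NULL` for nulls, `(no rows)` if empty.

Join each books row to its authors via author_id.
Group joined rows by authors.id; compute ROUND(AVG(m.year), 2) per group.
  1: ids {3, 6, 8, 12} → ROUND(AVG(m.year), 2)=2000
  2: ids {1, 5, 7, 9, 10} → ROUND(AVG(m.year), 2)=1985
  3: ids {2, 4, 11} → ROUND(AVG(m.year), 2)=1972.33

Priya | 2000 ; Vik | 1985 ; Quinn | 1972.33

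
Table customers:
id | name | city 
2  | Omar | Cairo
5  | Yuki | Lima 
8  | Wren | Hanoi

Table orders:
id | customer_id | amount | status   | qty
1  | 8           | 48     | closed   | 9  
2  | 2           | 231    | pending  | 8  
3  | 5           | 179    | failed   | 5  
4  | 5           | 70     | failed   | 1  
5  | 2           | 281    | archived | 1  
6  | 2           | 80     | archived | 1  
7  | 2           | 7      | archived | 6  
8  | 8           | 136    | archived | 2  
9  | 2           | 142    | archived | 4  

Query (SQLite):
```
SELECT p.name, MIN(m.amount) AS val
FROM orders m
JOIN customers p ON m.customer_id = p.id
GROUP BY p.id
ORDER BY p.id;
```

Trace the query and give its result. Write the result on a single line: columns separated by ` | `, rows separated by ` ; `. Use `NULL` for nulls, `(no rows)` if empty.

Join each orders row to its customers via customer_id.
Group joined rows by customers.id; compute MIN(m.amount) per group.
  2: ids {2, 5, 6, 7, 9} → MIN(m.amount)=7
  5: ids {3, 4} → MIN(m.amount)=70
  8: ids {1, 8} → MIN(m.amount)=48

Omar | 7 ; Yuki | 70 ; Wren | 48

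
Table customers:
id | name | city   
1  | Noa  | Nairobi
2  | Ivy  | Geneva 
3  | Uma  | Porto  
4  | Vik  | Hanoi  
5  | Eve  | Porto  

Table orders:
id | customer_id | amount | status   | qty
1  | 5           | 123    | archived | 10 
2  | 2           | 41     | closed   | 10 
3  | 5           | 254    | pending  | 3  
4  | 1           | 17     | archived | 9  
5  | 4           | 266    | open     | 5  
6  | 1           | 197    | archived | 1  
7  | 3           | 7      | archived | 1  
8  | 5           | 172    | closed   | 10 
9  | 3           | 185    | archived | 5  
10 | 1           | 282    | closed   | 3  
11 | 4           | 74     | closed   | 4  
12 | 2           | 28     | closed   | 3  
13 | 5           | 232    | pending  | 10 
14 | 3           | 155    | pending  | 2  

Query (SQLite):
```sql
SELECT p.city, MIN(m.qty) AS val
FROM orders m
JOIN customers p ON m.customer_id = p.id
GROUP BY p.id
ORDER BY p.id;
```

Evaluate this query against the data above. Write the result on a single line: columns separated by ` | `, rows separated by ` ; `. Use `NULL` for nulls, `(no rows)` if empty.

Nairobi | 1 ; Geneva | 3 ; Porto | 1 ; Hanoi | 4 ; Porto | 3

Join each orders row to its customers via customer_id.
Group joined rows by customers.id; compute MIN(m.qty) per group.
  1: ids {4, 6, 10} → MIN(m.qty)=1
  2: ids {2, 12} → MIN(m.qty)=3
  3: ids {7, 9, 14} → MIN(m.qty)=1
  4: ids {5, 11} → MIN(m.qty)=4
  5: ids {1, 3, 8, 13} → MIN(m.qty)=3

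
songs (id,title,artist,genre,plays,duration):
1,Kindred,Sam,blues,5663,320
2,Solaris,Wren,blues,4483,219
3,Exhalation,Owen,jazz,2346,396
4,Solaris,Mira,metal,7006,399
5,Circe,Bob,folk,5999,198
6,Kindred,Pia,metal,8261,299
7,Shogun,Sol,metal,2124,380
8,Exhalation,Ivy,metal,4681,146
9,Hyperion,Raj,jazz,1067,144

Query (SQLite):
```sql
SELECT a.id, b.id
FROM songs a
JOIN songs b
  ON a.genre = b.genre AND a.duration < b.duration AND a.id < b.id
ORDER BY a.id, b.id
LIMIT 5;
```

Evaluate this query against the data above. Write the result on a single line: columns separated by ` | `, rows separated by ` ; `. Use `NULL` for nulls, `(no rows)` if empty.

Pairs (a,b) with same genre, a.duration < b.duration, a.id < b.id.
genre groups: blues:{1,2} folk:{5} jazz:{3,9} metal:{4,6,7,8}
Ordered by (a.id, b.id); first 5.

6 | 7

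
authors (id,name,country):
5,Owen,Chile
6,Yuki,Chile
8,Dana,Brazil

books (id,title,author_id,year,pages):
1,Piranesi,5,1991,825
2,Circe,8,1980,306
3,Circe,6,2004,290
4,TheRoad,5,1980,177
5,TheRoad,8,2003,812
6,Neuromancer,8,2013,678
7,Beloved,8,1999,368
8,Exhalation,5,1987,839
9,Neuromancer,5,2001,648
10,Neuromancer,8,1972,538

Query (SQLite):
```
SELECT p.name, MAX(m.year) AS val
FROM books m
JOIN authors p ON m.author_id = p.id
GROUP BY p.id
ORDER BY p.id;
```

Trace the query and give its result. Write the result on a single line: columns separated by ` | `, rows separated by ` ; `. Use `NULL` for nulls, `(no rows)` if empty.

Join each books row to its authors via author_id.
Group joined rows by authors.id; compute MAX(m.year) per group.
  5: ids {1, 4, 8, 9} → MAX(m.year)=2001
  6: ids {3} → MAX(m.year)=2004
  8: ids {2, 5, 6, 7, 10} → MAX(m.year)=2013

Owen | 2001 ; Yuki | 2004 ; Dana | 2013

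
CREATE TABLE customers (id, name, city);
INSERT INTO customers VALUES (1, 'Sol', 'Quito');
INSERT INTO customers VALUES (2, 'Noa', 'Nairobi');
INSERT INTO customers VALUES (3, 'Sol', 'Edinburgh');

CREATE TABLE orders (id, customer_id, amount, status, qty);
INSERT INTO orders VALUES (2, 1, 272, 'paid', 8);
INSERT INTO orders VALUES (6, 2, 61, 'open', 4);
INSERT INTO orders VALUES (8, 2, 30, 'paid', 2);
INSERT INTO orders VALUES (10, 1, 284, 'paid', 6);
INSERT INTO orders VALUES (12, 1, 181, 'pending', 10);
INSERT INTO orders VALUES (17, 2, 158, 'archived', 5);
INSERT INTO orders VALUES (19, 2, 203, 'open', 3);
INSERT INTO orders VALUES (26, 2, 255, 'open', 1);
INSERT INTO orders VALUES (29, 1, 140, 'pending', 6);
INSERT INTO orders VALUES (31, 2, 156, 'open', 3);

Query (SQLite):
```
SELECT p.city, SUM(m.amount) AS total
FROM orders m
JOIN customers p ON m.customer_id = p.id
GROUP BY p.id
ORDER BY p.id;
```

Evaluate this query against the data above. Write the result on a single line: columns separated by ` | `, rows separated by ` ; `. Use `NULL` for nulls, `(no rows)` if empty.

Quito | 877 ; Nairobi | 863

Join each orders row to its customers via customer_id.
Group joined rows by customers.id; compute SUM(m.amount) per group.
  1: ids {2, 10, 12, 29} → SUM(m.amount)=877
  2: ids {6, 8, 17, 19, 26, 31} → SUM(m.amount)=863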